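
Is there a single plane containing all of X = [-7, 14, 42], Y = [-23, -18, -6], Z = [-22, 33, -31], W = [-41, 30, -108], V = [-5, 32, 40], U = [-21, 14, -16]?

Yes

The plane through X, Y, Z has normal n = XY × XZ = (3248, -448, -784) and equation n·P = -61936.
Checking the remaining points: n·W = -61936, n·V = -61936, n·U = -61936.
All equal -61936, so all 6 points lie in one plane.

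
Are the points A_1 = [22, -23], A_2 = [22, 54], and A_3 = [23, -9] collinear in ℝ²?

A_1A_2 = (0, 77), A_1A_3 = (1, 14).
det[A_1A_2; A_1A_3] = (0)(14) − (77)(1) = -77.
The determinant is nonzero, so they are not collinear.

No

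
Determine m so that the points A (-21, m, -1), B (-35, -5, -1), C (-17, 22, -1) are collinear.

Direction BC = (18, 27, 0). From the x-coordinate of A, the parameter along the line is τ = (-21 − (-35))/18 = 7/9.
Then m = (-5) + 7/9·(27) = 16.

16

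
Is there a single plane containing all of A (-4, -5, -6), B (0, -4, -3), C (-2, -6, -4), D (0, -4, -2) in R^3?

No

A normal to the plane through A, B, C is n = AB × AC = (5, -2, -6).
The plane has equation n·P = 26. For D: n·D = 20.
20 ≠ 26, so D is off the plane.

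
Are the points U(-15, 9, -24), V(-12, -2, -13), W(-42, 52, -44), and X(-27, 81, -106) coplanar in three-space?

With U as base: UV = (3, -11, 11), UW = (-27, 43, -20), UX = (-12, 72, -82).
UW × UX = (-2086, -1974, -1428).
UV · (UW × UX) = -252.
Since -252 ≠ 0, the four points are not coplanar.

No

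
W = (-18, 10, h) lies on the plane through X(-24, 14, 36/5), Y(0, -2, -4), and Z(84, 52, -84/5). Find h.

22/5

A normal to the plane is n = XY × XZ = (4048/5, -3168/5, 2640).
W lies in the plane iff n · XW = 0.
This gives (2640)h + (-11616) = 0, so h = 22/5.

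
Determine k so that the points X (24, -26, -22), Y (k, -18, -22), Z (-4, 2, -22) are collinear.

16

Direction XZ = (-28, 28, 0). From the y-coordinate of Y, the parameter along the line is τ = (-18 − (-26))/28 = 2/7.
Then k = 24 + 2/7·(-28) = 16.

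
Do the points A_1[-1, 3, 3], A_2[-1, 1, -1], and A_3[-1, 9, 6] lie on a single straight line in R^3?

A_1A_2 = (0, -2, -4), A_1A_3 = (0, 6, 3).
A_1A_2 × A_1A_3 = (18, 0, 0).
The cross product is nonzero, so the points do not lie on one line.

No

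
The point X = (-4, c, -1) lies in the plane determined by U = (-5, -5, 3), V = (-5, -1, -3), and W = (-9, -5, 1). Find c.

-2

The plane through U, V, W has equation −8x + 24y + 16z = -32.
Substituting X: (24)c + (16) = -32, so c = -2.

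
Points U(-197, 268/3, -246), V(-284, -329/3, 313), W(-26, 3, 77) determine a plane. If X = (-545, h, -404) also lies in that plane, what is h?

292/3

The plane through U, V, W has equation −(48050/3)x + 123690y + 41540z = 11958250/3.
Substituting X: (123690)h + (-24159230/3) = 11958250/3, so h = 292/3.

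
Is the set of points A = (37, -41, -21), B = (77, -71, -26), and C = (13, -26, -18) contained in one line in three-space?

No

AB = (40, -30, -5), AC = (-24, 15, 3).
AB × AC = (-15, 0, -120).
The cross product is nonzero, so the points do not lie on one line.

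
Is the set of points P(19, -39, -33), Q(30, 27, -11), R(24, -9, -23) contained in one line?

Yes

PQ = (11, 66, 22), PR = (5, 30, 10).
PQ × PR = (0, 0, 0).
The cross product vanishes, so the three points are collinear.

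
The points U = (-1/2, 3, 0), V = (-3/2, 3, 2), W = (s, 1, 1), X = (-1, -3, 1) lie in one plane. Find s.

Normal to plane UVX: n = (12, 0, 6); plane equation n·P = -6.
Requiring n·W = -6: (12)s + (6) = -6.
So s = -1.

-1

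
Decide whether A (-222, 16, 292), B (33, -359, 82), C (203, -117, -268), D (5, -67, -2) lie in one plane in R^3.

Yes

A normal to the plane through A, B, C is n = AB × AC = (182070, 53550, 125460).
The plane has equation n·P = -2928420. For D: n·D = -2928420.
Equal, so D lies in the plane and all four are coplanar.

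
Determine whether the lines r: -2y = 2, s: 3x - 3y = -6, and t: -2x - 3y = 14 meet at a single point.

The three lines meet at one point iff the augmented coefficient matrix [aᵢ bᵢ cᵢ] has rank < 3, i.e. its determinant vanishes.
Here the determinant is 30.
Nonzero, so no common point exists.

No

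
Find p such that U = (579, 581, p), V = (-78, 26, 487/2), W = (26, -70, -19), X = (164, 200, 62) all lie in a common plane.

-160

Coplanarity ⇔ det[UV; UW; UX] = 0.
Expanding, this is linear in p: (-41328)p + (-6612480) = 0.
So p = -160.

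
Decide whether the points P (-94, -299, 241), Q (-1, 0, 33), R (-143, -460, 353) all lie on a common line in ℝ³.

No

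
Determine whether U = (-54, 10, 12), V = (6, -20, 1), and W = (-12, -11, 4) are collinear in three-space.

No

UV = (60, -30, -11), UW = (42, -21, -8).
Comparing components 2 and 3: (-30)(-8) − (-11)(-21) = 9 ≠ 0, so UV and UW are not parallel and the points are not collinear.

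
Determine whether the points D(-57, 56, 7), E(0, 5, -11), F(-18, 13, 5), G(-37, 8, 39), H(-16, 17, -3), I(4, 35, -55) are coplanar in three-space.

Yes

The plane through D, E, F has normal n = DE × DF = (-672, -588, -462) and equation n·P = 2142.
Checking the remaining points: n·G = 2142, n·H = 2142, n·I = 2142.
All equal 2142, so all 6 points lie in one plane.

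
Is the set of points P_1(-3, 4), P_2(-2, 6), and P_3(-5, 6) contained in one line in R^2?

No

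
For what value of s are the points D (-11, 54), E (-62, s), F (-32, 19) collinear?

-31

Collinearity: (E − D) must be parallel to (F − D) = (-21, -35).
Cross-multiplying the components: (s − 54)·(-21) = (-51)·(-35).
Solving gives s = -31.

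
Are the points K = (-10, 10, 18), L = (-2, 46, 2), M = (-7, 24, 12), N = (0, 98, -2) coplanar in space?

With K as base: KL = (8, 36, -16), KM = (3, 14, -6), KN = (10, 88, -20).
KM × KN = (248, 0, 124).
KL · (KM × KN) = 0.
The scalar triple product vanishes, so the four points are coplanar.

Yes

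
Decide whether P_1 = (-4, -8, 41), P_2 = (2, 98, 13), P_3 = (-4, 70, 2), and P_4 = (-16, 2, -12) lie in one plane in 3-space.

No

With P_1 as base: P_1P_2 = (6, 106, -28), P_1P_3 = (0, 78, -39), P_1P_4 = (-12, 10, -53).
P_1P_3 × P_1P_4 = (-3744, 468, 936).
P_1P_2 · (P_1P_3 × P_1P_4) = 936.
Since 936 ≠ 0, the four points are not coplanar.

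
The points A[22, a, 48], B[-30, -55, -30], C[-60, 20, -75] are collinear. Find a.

Direction BC = (-30, 75, -45). From the x-coordinate of A, the parameter along the line is τ = (22 − (-30))/(-30) = -26/15.
Then a = (-55) + (-26/15)·(75) = -185.

-185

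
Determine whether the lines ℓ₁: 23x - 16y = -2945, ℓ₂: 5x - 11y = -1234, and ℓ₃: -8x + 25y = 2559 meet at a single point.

No

Intersecting ℓ₁ and ℓ₂: solving the 2×2 system gives (x, y) = (-12651/173, 13657/173).
Substitute into ℓ₃: (-8)(-12651/173) + (25)(13657/173) = 442633/173.
But ℓ₃ requires 2559 ≠ 442633/173, so the three lines have no common point.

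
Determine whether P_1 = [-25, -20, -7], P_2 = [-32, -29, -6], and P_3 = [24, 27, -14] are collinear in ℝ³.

No

P_1P_2 = (-7, -9, 1), P_1P_3 = (49, 47, -7).
P_1P_2 × P_1P_3 = (16, 0, 112).
The cross product is nonzero, so the points do not lie on one line.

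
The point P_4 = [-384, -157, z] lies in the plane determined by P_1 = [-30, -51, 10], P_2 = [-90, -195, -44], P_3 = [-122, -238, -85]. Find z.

-577

The plane through P_1, P_2, P_3 has equation 3582x − 732y − 2028z = -90408.
Substituting P_4: (-2028)z + (-1260564) = -90408, so z = -577.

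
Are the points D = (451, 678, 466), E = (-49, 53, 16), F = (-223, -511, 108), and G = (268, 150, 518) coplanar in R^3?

No

A normal to the plane through D, E, F is n = DE × DF = (-311300, 124300, 173250).
The plane has equation n·P = 24613600. For G: n·G = 24960100.
24960100 ≠ 24613600, so G is off the plane.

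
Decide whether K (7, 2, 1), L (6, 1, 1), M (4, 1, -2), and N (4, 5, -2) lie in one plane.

No

With K as base: KL = (-1, -1, 0), KM = (-3, -1, -3), KN = (-3, 3, -3).
KM × KN = (12, 0, -12).
KL · (KM × KN) = -12.
Since -12 ≠ 0, the four points are not coplanar.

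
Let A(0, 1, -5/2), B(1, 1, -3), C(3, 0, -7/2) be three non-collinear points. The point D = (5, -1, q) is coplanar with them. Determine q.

-4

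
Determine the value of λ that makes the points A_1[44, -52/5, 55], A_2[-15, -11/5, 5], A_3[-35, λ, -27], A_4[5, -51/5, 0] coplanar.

-3

Normal to plane A_1A_2A_4: n = (-441, -1295, 308); plane equation n·P = 11004.
Requiring n·A_3 = 11004: (-1295)λ + (7119) = 11004.
So λ = -3.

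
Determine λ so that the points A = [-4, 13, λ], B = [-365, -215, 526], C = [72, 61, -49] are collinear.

Direction BC = (437, 276, -575). From the x-coordinate of A, the parameter along the line is τ = (-4 − (-365))/437 = 19/23.
Then λ = 526 + 19/23·(-575) = 51.

51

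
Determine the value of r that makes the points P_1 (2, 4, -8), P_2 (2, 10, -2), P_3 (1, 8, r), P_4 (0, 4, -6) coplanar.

Normal to plane P_1P_2P_4: n = (12, -12, 12); plane equation n·P = -120.
Requiring n·P_3 = -120: (12)r + (-84) = -120.
So r = -3.

-3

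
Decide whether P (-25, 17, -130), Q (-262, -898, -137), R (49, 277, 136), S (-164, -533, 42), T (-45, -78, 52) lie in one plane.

No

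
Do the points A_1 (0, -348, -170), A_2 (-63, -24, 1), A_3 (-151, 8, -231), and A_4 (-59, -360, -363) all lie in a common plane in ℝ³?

Yes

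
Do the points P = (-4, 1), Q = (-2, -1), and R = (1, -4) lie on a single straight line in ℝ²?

Yes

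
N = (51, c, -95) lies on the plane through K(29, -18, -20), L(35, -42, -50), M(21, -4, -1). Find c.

Coplanarity requires KL · (KM × KN) = 0.
KL = (6, -24, -30), KM = (-8, 14, 19); the triple product is linear in c with coefficient 126 and constant term 9576.
Setting it to zero: c = -76.

-76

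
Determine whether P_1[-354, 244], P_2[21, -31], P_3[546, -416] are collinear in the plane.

P_1P_2 = (375, -275), P_1P_3 = (900, -660).
det[P_1P_2; P_1P_3] = (375)(-660) − (-275)(900) = 0.
The determinant is zero, so the points are collinear.

Yes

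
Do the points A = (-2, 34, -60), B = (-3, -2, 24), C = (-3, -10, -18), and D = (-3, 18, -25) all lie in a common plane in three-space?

No

The four points are coplanar iff the 3×3 determinant with rows AB, AC, AD is zero.
Rows: (-1, -36, 84), (-1, -44, 42), (-1, -16, 35).
Expanding along the first row: (-1)(-868) − (-36)(7) + (84)(-28) = -1232.
Nonzero ⇒ not coplanar.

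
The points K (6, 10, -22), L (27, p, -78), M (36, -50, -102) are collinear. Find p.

-32

Collinearity requires KL × KM = 0; each component is linear in p.
The x-component gives (-80)p + (-2560) = 0, so p = -32.
The remaining components then also vanish.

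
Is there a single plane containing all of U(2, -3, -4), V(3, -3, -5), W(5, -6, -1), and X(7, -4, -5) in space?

A normal to the plane through U, V, W is n = UV × UW = (-3, -6, -3).
The plane has equation n·P = 24. For X: n·X = 18.
18 ≠ 24, so X is off the plane.

No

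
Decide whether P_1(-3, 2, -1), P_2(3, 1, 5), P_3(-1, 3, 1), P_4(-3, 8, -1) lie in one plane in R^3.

Yes

With P_1 as base: P_1P_2 = (6, -1, 6), P_1P_3 = (2, 1, 2), P_1P_4 = (0, 6, 0).
P_1P_3 × P_1P_4 = (-12, 0, 12).
P_1P_2 · (P_1P_3 × P_1P_4) = 0.
The scalar triple product vanishes, so the four points are coplanar.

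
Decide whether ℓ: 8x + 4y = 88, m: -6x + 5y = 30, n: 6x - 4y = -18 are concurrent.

Intersecting ℓ and m: solving the 2×2 system gives (x, y) = (5, 12).
Substitute into n: (6)(5) + (-4)(12) = -18.
This equals -18, so (5, 12) lies on all three lines and they are concurrent.

Yes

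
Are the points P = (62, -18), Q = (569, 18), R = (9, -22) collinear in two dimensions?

PQ = (507, 36), PR = (-53, -4).
Twice the signed area of △PQR is (507)(-4) − (36)(-53) = -120.
The area is nonzero, so the three points are not collinear.

No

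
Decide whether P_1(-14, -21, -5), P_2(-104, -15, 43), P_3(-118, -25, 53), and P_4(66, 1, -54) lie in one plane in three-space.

Yes

With P_1 as base: P_1P_2 = (-90, 6, 48), P_1P_3 = (-104, -4, 58), P_1P_4 = (80, 22, -49).
P_1P_3 × P_1P_4 = (-1080, -456, -1968).
P_1P_2 · (P_1P_3 × P_1P_4) = 0.
The scalar triple product vanishes, so the four points are coplanar.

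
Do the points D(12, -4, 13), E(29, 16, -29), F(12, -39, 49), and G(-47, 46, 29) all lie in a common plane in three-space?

No

The four points are coplanar iff the 3×3 determinant with rows DE, DF, DG is zero.
Rows: (17, 20, -42), (0, -35, 36), (-59, 50, 16).
Expanding along the first row: (17)(-2360) − (20)(2124) + (-42)(-2065) = 4130.
Nonzero ⇒ not coplanar.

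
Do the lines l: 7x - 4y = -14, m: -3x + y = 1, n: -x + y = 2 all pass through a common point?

No

Lines aᵢx + bᵢy = cᵢ with pairwise distinct directions are concurrent exactly when det[aᵢ bᵢ cᵢ] = 0.
Here the determinant is 15.
Nonzero, so no common point exists.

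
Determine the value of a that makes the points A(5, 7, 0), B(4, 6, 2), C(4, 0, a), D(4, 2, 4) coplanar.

5

The points are coplanar iff AB · (AC × AD) = 0.
Expanding, this is linear in a: (-4)a + (20) = 0.
So a = 5.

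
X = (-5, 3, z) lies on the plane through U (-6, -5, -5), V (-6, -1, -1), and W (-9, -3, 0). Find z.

2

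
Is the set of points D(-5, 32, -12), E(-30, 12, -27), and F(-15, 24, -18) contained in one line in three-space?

DE = (-25, -20, -15), DF = (-10, -8, -6).
Each component of DF is 2/5 times the corresponding component of DE, so DF = 2/5·DE and the points are collinear.

Yes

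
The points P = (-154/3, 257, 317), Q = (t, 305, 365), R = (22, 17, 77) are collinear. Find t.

-66

Direction PR = (220/3, -240, -240). From the y-coordinate of Q, the parameter along the line is τ = (305 − 257)/(-240) = -1/5.
Then t = (-154/3) + (-1/5)·(220/3) = -66.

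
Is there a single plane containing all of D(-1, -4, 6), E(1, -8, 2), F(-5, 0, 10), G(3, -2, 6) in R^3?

A normal to the plane through D, E, F is n = DE × DF = (0, 8, -8).
The plane has equation n·P = -80. For G: n·G = -64.
-64 ≠ -80, so G is off the plane.

No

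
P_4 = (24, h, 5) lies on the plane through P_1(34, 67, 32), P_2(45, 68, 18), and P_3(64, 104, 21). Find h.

16

The plane through P_1, P_2, P_3 has equation 507x − 299y + 377z = 9269.
Substituting P_4: (-299)h + (14053) = 9269, so h = 16.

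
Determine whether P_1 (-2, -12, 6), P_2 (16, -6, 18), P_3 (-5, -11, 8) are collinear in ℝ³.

No

P_1P_2 = (18, 6, 12), P_1P_3 = (-3, 1, 2).
Comparing components 3 and 1: (12)(-3) − (18)(2) = -72 ≠ 0, so P_1P_2 and P_1P_3 are not parallel and the points are not collinear.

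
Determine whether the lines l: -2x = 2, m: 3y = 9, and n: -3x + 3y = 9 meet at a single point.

No

Lines aᵢx + bᵢy = cᵢ with pairwise distinct directions are concurrent exactly when det[aᵢ bᵢ cᵢ] = 0.
Here the determinant is 18.
Nonzero, so no common point exists.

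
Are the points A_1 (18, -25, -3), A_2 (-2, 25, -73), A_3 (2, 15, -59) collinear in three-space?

A_1A_2 = (-20, 50, -70), A_1A_3 = (-16, 40, -56).
A_1A_2 × A_1A_3 = (0, 0, 0).
The cross product vanishes, so the three points are collinear.

Yes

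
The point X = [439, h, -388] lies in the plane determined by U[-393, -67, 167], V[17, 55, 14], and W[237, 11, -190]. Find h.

-39

A normal to the plane is n = UV × UW = (-31620, 49980, -44880).
X lies in the plane iff n · UX = 0.
This gives (49980)h + (1949220) = 0, so h = -39.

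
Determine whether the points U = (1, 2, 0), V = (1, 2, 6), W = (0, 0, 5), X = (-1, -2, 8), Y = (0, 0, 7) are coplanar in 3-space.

Yes

The plane through U, V, W has normal n = UV × UW = (12, -6, 0) and equation n·P = 0.
Checking the remaining points: n·X = 0, n·Y = 0.
All equal 0, so all 5 points lie in one plane.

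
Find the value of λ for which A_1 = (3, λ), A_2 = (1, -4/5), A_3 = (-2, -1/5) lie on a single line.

-6/5

The three points are collinear iff det[A_1A_2; A_1A_3] = 0.
This determinant is linear in λ: (-3)λ + (-18/5) = 0, so λ = -6/5.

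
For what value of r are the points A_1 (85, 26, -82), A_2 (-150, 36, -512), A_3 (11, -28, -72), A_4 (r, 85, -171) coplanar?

Normal to plane A_1A_2A_3: n = (-23120, 34170, 13430); plane equation n·P = -2178040.
Requiring n·A_4 = -2178040: (-23120)r + (607920) = -2178040.
So r = 241/2.

241/2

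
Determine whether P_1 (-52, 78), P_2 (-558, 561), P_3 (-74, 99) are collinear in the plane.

P_1P_2 = (-506, 483), P_1P_3 = (-22, 21).
det[P_1P_2; P_1P_3] = (-506)(21) − (483)(-22) = 0.
The determinant is zero, so the points are collinear.

Yes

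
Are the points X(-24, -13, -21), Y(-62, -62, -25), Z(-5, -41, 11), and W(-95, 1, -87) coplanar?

The four points are coplanar iff the 3×3 determinant with rows XY, XZ, XW is zero.
Rows: (-38, -49, -4), (19, -28, 32), (-71, 14, -66).
Expanding along the first row: (-38)(1400) − (-49)(1018) + (-4)(-1722) = 3570.
Nonzero ⇒ not coplanar.

No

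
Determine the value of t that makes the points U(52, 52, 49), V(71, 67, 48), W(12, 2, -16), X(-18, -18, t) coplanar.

Normal to plane UVW: n = (-1025, 1275, -350); plane equation n·P = -4150.
Requiring n·X = -4150: (-350)t + (-4500) = -4150.
So t = -1.

-1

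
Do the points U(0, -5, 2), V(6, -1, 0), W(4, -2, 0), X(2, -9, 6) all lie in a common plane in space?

The four points are coplanar iff the 3×3 determinant with rows UV, UW, UX is zero.
Rows: (6, 4, -2), (4, 3, -2), (2, -4, 4).
Expanding along the first row: (6)(4) − (4)(20) + (-2)(-22) = -12.
Nonzero ⇒ not coplanar.

No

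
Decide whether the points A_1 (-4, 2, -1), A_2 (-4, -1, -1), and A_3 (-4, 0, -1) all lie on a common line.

Yes

A_1A_2 = (0, -3, 0), A_1A_3 = (0, -2, 0).
Each component of A_1A_3 is 2/3 times the corresponding component of A_1A_2, so A_1A_3 = 2/3·A_1A_2 and the points are collinear.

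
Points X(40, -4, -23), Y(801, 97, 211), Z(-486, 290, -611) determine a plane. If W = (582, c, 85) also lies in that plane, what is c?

118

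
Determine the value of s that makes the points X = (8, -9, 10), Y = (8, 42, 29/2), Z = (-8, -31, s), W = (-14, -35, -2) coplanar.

The points are coplanar iff XY · (XZ × XW) = 0.
Expanding, this is linear in s: (-1122)s + (1122) = 0.
So s = 1.

1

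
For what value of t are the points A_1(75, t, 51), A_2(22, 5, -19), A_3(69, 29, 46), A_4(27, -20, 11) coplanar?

36

The points are coplanar iff A_1A_2 · (A_1A_3 × A_1A_4) = 0.
Expanding, this is linear in t: (1085)t + (-39060) = 0.
So t = 36.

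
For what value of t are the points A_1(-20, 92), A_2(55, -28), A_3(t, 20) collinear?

25

The three points are collinear iff det[A_1A_2; A_1A_3] = 0.
This determinant is linear in t: (120)t + (-3000) = 0, so t = 25.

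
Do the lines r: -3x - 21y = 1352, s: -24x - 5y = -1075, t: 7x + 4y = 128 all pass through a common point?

No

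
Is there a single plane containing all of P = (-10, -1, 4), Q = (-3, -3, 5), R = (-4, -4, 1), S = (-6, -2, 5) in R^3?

Yes

A normal to the plane through P, Q, R is n = PQ × PR = (9, 27, -9).
The plane has equation n·X = -153. For S: n·S = -153.
Equal, so S lies in the plane and all four are coplanar.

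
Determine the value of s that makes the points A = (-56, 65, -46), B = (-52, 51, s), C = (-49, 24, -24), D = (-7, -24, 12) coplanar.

-38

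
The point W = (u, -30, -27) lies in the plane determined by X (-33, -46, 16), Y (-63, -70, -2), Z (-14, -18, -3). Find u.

-35

Coplanarity requires XY · (XZ × XW) = 0.
XY = (-30, -24, -18), XZ = (19, 28, -19); the triple product is linear in u with coefficient 960 and constant term 33600.
Setting it to zero: u = -35.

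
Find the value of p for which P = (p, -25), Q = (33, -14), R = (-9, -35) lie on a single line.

11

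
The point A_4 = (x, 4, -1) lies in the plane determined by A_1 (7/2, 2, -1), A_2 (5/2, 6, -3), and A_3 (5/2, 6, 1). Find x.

3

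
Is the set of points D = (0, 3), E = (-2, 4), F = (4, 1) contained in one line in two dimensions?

Yes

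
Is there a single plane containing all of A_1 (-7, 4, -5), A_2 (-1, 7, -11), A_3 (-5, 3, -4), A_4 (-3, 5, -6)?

No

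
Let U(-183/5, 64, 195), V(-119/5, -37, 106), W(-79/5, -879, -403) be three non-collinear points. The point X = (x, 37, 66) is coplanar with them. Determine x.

Coplanarity requires UV · (UW × UX) = 0.
UV = (64/5, -101, -89), UW = (104/5, -943, -598); the triple product is linear in x with coefficient -23529 and constant term 1341153/5.
Setting it to zero: x = 57/5.

57/5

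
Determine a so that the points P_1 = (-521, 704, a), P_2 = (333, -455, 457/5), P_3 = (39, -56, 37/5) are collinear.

Collinearity requires P_1P_2 × P_1P_3 = 0; each component is linear in a.
The x-component gives (399)a + (304437/5) = 0, so a = -763/5.
The remaining components then also vanish.

-763/5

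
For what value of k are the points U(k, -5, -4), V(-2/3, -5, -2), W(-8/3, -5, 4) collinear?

0

Collinearity requires UV × UW = 0; each component is linear in k.
The y-component gives (6)k + (0) = 0, so k = 0.
The remaining components then also vanish.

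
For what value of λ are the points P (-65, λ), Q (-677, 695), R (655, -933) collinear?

Collinearity: (P − Q) must be parallel to (R − Q) = (1332, -1628).
Cross-multiplying the components: (λ − 695)·(1332) = (612)·(-1628).
Solving gives λ = -53.

-53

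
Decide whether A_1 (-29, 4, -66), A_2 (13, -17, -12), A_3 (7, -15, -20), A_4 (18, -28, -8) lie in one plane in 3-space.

Yes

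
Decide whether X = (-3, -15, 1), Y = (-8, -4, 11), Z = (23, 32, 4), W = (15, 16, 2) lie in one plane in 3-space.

No

With X as base: XY = (-5, 11, 10), XZ = (26, 47, 3), XW = (18, 31, 1).
XZ × XW = (-46, 28, -40).
XY · (XZ × XW) = 138.
Since 138 ≠ 0, the four points are not coplanar.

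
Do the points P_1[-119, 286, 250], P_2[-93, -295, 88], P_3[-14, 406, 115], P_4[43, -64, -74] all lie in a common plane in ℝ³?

No

The four points are coplanar iff the 3×3 determinant with rows P_1P_2, P_1P_3, P_1P_4 is zero.
Rows: (26, -581, -162), (105, 120, -135), (162, -350, -324).
Expanding along the first row: (26)(-86130) − (-581)(-12150) + (-162)(-56190) = -195750.
Nonzero ⇒ not coplanar.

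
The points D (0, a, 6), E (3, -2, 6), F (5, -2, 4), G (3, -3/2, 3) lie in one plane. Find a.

-3/2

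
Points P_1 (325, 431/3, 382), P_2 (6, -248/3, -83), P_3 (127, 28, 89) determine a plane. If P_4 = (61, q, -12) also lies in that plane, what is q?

A normal to the plane is n = P_1P_2 × P_1P_3 = (37592/3, -1397, -23749/3).
P_4 lies in the plane iff n · P_1P_4 = 0.
This gives (-1397)q + (34925/3) = 0, so q = 25/3.

25/3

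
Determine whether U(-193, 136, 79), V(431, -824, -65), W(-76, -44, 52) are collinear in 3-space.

Yes

UV = (624, -960, -144), UW = (117, -180, -27).
Each component of UW is 3/16 times the corresponding component of UV, so UW = 3/16·UV and the points are collinear.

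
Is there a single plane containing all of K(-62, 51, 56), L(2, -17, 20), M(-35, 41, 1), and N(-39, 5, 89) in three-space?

Yes

With K as base: KL = (64, -68, -36), KM = (27, -10, -55), KN = (23, -46, 33).
KM × KN = (-2860, -2156, -1012).
KL · (KM × KN) = 0.
The scalar triple product vanishes, so the four points are coplanar.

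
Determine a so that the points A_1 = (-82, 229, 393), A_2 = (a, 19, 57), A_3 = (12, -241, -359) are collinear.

Collinearity requires A_1A_2 × A_1A_3 = 0; each component is linear in a.
The y-component gives (752)a + (30080) = 0, so a = -40.
The remaining components then also vanish.

-40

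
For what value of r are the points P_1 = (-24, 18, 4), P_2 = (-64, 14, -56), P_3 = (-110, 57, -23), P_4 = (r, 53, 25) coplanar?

-66

The points are coplanar iff P_1P_2 · (P_1P_3 × P_1P_4) = 0.
Expanding, this is linear in r: (2448)r + (161568) = 0.
So r = -66.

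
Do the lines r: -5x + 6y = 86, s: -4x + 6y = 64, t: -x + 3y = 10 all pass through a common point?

Intersecting r and s: solving the 2×2 system gives (x, y) = (-22, -4).
Substitute into t: (-1)(-22) + (3)(-4) = 10.
This equals 10, so (-22, -4) lies on all three lines and they are concurrent.

Yes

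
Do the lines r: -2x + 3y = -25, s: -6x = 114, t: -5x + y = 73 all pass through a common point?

Intersecting r and s: solving the 2×2 system gives (x, y) = (-19, -21).
Substitute into t: (-5)(-19) + (1)(-21) = 74.
But t requires 73 ≠ 74, so the three lines have no common point.

No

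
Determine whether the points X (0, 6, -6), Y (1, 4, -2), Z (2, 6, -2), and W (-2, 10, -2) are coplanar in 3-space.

A normal to the plane through X, Y, Z is n = XY × XZ = (-8, 4, 4).
The plane has equation n·P = 0. For W: n·W = 48.
48 ≠ 0, so W is off the plane.

No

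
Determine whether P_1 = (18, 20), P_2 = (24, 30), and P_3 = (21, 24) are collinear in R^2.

No

P_1P_2 = (6, 10), P_1P_3 = (3, 4).
Twice the signed area of △P_1P_2P_3 is (6)(4) − (10)(3) = -6.
The area is nonzero, so the three points are not collinear.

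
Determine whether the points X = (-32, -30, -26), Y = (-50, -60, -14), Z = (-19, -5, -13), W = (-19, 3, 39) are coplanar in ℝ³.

The four points are coplanar iff the 3×3 determinant with rows XY, XZ, XW is zero.
Rows: (-18, -30, 12), (13, 25, 13), (13, 33, 65).
Expanding along the first row: (-18)(1196) − (-30)(676) + (12)(104) = 0.
Zero determinant ⇒ coplanar.

Yes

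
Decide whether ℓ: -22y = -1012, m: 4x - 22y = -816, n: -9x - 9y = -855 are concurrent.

Intersecting ℓ and m: solving the 2×2 system gives (x, y) = (49, 46).
Substitute into n: (-9)(49) + (-9)(46) = -855.
This equals -855, so (49, 46) lies on all three lines and they are concurrent.

Yes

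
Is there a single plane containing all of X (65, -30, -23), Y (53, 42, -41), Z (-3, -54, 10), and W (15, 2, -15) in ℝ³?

No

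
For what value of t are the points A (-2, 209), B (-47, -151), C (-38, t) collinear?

The three points are collinear iff det[AB; AC] = 0.
This determinant is linear in t: (-45)t + (-3555) = 0, so t = -79.

-79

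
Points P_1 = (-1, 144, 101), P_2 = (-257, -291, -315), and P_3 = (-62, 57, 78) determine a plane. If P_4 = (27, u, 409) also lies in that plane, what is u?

249

The plane through P_1, P_2, P_3 has equation −26187x + 19488y − 4263z = 2401896.
Substituting P_4: (19488)u + (-2450616) = 2401896, so u = 249.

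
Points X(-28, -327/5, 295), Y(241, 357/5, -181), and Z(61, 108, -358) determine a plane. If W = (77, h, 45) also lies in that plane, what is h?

Coplanarity requires XY · (XZ × XW) = 0.
XY = (269, 684/5, -476), XZ = (89, 867/5, -653); the triple product is linear in h with coefficient 133293 and constant term -3065739/5.
Setting it to zero: h = 23/5.

23/5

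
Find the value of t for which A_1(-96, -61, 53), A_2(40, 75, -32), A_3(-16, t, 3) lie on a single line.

19

Collinearity requires A_1A_2 × A_1A_3 = 0; each component is linear in t.
The x-component gives (85)t + (-1615) = 0, so t = 19.
The remaining components then also vanish.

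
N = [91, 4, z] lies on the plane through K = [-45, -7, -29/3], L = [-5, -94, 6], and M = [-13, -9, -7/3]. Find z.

20

A normal to the plane is n = KL × KM = (-1820/3, 208, 2704).
N lies in the plane iff n · KN = 0.
This gives (2704)z + (-54080) = 0, so z = 20.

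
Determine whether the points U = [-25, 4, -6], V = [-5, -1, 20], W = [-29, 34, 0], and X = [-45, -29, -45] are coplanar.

No

The four points are coplanar iff the 3×3 determinant with rows UV, UW, UX is zero.
Rows: (20, -5, 26), (-4, 30, 6), (-20, -33, -39).
Expanding along the first row: (20)(-972) − (-5)(276) + (26)(732) = 972.
Nonzero ⇒ not coplanar.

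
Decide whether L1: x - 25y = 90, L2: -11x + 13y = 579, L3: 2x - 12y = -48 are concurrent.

Intersecting L1 and L2: solving the 2×2 system gives (x, y) = (-15645/262, -1569/262).
Substitute into L3: (2)(-15645/262) + (-12)(-1569/262) = -6231/131.
But L3 requires -48 ≠ -6231/131, so the three lines have no common point.

No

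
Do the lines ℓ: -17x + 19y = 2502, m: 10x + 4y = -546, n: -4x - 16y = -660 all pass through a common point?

Yes

Lines aᵢx + bᵢy = cᵢ with pairwise distinct directions are concurrent exactly when det[aᵢ bᵢ cᵢ] = 0.
Here the determinant is 0.
It vanishes, so the lines are concurrent at (-79, 61).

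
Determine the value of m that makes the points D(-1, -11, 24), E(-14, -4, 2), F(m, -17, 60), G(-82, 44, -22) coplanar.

The points are coplanar iff DE · (DF × DG) = 0.
Expanding, this is linear in m: (-888)m + (11544) = 0.
So m = 13.

13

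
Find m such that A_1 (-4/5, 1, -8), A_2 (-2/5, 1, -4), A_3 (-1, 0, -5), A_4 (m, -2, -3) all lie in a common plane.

-9/5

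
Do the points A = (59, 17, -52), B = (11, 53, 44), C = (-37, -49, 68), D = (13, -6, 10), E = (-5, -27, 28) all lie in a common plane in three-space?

The plane through A, B, C has normal n = AB × AC = (10656, -3456, 6624) and equation n·P = 225504.
Checking the remaining points: n·D = 225504, n·E = 225504.
All equal 225504, so all 5 points lie in one plane.

Yes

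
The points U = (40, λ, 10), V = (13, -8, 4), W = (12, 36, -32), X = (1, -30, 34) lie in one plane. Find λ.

-46

The points are coplanar iff UV · (UW × UX) = 0.
Expanding, this is linear in λ: (-462)λ + (-21252) = 0.
So λ = -46.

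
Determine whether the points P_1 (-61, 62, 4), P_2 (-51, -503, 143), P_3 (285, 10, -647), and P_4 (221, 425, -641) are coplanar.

No

A normal to the plane through P_1, P_2, P_3 is n = P_1P_2 × P_1P_3 = (375043, 54604, 194970).
The plane has equation n·P = -18712295. For P_4: n·P_4 = -18884567.
-18884567 ≠ -18712295, so P_4 is off the plane.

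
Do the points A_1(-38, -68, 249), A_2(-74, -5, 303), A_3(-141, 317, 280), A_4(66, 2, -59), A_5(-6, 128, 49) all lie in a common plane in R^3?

The plane through A_1, A_2, A_3 has normal n = A_1A_2 × A_1A_3 = (-18837, -4446, -7371) and equation n·P = -817245.
Checking the remaining points: n·A_4 = -817245, n·A_5 = -817245.
All equal -817245, so all 5 points lie in one plane.

Yes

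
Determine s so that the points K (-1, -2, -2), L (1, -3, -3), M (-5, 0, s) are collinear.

0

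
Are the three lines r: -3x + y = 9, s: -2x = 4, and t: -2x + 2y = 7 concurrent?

No

Intersecting r and s: solving the 2×2 system gives (x, y) = (-2, 3).
Substitute into t: (-2)(-2) + (2)(3) = 10.
But t requires 7 ≠ 10, so the three lines have no common point.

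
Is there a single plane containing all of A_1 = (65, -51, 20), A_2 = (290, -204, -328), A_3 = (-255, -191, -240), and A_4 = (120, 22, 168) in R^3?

Yes

The four points are coplanar iff the 3×3 determinant with rows A_1A_2, A_1A_3, A_1A_4 is zero.
Rows: (225, -153, -348), (-320, -140, -260), (55, 73, 148).
Expanding along the first row: (225)(-1740) − (-153)(-33060) + (-348)(-15660) = 0.
Zero determinant ⇒ coplanar.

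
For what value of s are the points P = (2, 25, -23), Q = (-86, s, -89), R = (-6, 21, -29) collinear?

Direction PR = (-8, -4, -6). From the x-coordinate of Q, the parameter along the line is τ = (-86 − 2)/(-8) = 11.
Then s = 25 + 11·(-4) = -19.

-19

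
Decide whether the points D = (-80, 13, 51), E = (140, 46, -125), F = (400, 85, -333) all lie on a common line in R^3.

DE = (220, 33, -176), DF = (480, 72, -384).
DE × DF = (0, 0, 0).
The cross product vanishes, so the three points are collinear.

Yes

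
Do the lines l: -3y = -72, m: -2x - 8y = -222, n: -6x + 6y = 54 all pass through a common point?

Intersecting l and m: solving the 2×2 system gives (x, y) = (15, 24).
Substitute into n: (-6)(15) + (6)(24) = 54.
This equals 54, so (15, 24) lies on all three lines and they are concurrent.

Yes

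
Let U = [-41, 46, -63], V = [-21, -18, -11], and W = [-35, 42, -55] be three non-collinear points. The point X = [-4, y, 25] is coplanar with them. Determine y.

-56

Coplanarity requires UV · (UW × UX) = 0.
UV = (20, -64, 52), UW = (6, -4, 8); the triple product is linear in y with coefficient 152 and constant term 8512.
Setting it to zero: y = -56.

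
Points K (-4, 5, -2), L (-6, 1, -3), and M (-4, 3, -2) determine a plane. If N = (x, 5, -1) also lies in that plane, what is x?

-2

A normal to the plane is n = KL × KM = (-2, 0, 4).
N lies in the plane iff n · KN = 0.
This gives (-2)x + (-4) = 0, so x = -2.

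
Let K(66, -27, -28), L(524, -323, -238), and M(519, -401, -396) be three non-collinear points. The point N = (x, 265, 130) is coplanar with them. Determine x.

-446

Coplanarity requires KL · (KM × KN) = 0.
KL = (458, -296, -210), KM = (453, -374, -368); the triple product is linear in x with coefficient 30388 and constant term 13553048.
Setting it to zero: x = -446.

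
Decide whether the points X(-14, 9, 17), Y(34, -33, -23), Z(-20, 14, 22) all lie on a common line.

XY = (48, -42, -40), XZ = (-6, 5, 5).
XY × XZ = (-10, 0, -12).
The cross product is nonzero, so the points do not lie on one line.

No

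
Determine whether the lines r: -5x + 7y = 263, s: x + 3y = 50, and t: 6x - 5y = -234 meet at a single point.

No

Intersecting r and s: solving the 2×2 system gives (x, y) = (-439/22, 513/22).
Substitute into t: (6)(-439/22) + (-5)(513/22) = -5199/22.
But t requires -234 ≠ -5199/22, so the three lines have no common point.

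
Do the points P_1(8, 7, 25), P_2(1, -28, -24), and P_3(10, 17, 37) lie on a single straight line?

No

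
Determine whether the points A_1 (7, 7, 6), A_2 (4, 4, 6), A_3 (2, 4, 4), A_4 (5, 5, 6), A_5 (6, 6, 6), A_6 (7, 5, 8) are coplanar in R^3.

Yes

The plane through A_1, A_2, A_3 has normal n = A_1A_2 × A_1A_3 = (6, -6, -6) and equation n·P = -36.
Checking the remaining points: n·A_4 = -36, n·A_5 = -36, n·A_6 = -36.
All equal -36, so all 6 points lie in one plane.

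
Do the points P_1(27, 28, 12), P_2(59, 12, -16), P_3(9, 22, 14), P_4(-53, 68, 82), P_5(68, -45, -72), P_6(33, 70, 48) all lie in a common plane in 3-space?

The plane through P_1, P_2, P_3 has normal n = P_1P_2 × P_1P_3 = (-200, 440, -480) and equation n·P = 1160.
Checking the remaining points: n·P_4 = 1160, n·P_5 = 1160, n·P_6 = 1160.
All equal 1160, so all 6 points lie in one plane.

Yes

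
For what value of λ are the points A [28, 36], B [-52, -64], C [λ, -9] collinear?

Collinearity: (C − A) must be parallel to (B − A) = (-80, -100).
Cross-multiplying the components: (λ − 28)·(-100) = (-45)·(-80).
Solving gives λ = -8.

-8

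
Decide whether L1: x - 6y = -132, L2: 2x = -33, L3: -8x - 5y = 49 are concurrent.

No

Intersecting L1 and L2: solving the 2×2 system gives (x, y) = (-33/2, 77/4).
Substitute into L3: (-8)(-33/2) + (-5)(77/4) = 143/4.
But L3 requires 49 ≠ 143/4, so the three lines have no common point.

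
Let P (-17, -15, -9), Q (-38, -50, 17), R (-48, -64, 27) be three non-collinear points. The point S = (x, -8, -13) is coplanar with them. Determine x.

The plane through P, Q, R has equation 14x − 50y − 56z = 1016.
Substituting S: (14)x + (1128) = 1016, so x = -8.

-8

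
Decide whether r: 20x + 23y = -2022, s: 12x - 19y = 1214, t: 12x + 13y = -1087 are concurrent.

No

The three lines meet at one point iff the augmented coefficient matrix [aᵢ bᵢ cᵢ] has rank < 3, i.e. its determinant vanishes.
Here the determinant is -43952.
Nonzero, so no common point exists.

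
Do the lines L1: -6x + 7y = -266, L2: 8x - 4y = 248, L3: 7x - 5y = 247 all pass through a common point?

Intersecting L1 and L2: solving the 2×2 system gives (x, y) = (21, -20).
Substitute into L3: (7)(21) + (-5)(-20) = 247.
This equals 247, so (21, -20) lies on all three lines and they are concurrent.

Yes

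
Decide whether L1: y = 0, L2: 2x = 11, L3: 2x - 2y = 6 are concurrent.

Lines aᵢx + bᵢy = cᵢ with pairwise distinct directions are concurrent exactly when det[aᵢ bᵢ cᵢ] = 0.
Here the determinant is 10.
Nonzero, so no common point exists.

No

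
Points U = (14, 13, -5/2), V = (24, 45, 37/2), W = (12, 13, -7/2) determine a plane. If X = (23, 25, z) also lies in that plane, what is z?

8

A normal to the plane is n = UV × UW = (-32, -32, 64).
X lies in the plane iff n · UX = 0.
This gives (64)z + (-512) = 0, so z = 8.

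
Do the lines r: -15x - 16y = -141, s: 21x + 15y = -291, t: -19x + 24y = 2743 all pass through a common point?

Lines aᵢx + bᵢy = cᵢ with pairwise distinct directions are concurrent exactly when det[aᵢ bᵢ cᵢ] = 0.
Here the determinant is 0.
It vanishes, so the lines are concurrent at (-61, 66).

Yes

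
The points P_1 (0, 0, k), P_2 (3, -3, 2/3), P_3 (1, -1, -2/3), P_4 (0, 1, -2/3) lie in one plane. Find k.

-4/3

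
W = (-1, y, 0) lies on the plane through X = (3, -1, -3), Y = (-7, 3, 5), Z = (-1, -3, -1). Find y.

A normal to the plane is n = XY × XZ = (24, -12, 36).
W lies in the plane iff n · XW = 0.
This gives (-12)y + (0) = 0, so y = 0.

0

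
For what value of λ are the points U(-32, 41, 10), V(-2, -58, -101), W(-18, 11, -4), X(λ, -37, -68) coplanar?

-6

Normal to plane UVW: n = (-1944, -1134, 486); plane equation n·P = 20574.
Requiring n·X = 20574: (-1944)λ + (8910) = 20574.
So λ = -6.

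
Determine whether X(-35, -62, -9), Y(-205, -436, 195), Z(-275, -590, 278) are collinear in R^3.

XY = (-170, -374, 204), XZ = (-240, -528, 287).
Comparing components 2 and 3: (-374)(287) − (204)(-528) = 374 ≠ 0, so XY and XZ are not parallel and the points are not collinear.

No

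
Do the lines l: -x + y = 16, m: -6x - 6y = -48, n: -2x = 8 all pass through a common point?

Yes

Intersecting l and m: solving the 2×2 system gives (x, y) = (-4, 12).
Substitute into n: (-2)(-4) + (0)(12) = 8.
This equals 8, so (-4, 12) lies on all three lines and they are concurrent.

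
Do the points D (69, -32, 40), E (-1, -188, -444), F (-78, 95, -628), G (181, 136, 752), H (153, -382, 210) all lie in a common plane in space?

No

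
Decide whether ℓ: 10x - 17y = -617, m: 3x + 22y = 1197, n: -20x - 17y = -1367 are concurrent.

Yes

Intersecting ℓ and m: solving the 2×2 system gives (x, y) = (25, 51).
Substitute into n: (-20)(25) + (-17)(51) = -1367.
This equals -1367, so (25, 51) lies on all three lines and they are concurrent.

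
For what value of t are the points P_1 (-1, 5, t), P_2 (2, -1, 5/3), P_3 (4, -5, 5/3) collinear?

Collinearity requires P_1P_2 × P_1P_3 = 0; each component is linear in t.
The x-component gives (-4)t + (20/3) = 0, so t = 5/3.
The remaining components then also vanish.

5/3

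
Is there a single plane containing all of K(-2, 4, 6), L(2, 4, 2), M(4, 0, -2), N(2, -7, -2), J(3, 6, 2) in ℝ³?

The plane through K, L, M has normal n = KL × KM = (-16, 8, -16) and equation n·P = -32.
Checking the remaining points: n·N = -56, n·J = -32.
Since n·N = -56 ≠ -32, N is off the plane and the points are not all coplanar.

No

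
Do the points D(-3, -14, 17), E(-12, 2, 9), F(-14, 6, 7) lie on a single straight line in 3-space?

No

DE = (-9, 16, -8), DF = (-11, 20, -10).
DE × DF = (0, -2, -4).
The cross product is nonzero, so the points do not lie on one line.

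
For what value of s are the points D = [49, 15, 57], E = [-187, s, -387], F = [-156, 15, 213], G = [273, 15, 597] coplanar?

15

Normal to plane DFG: n = (0, 145644, 0); plane equation n·P = 2184660.
Requiring n·E = 2184660: (145644)s + (0) = 2184660.
So s = 15.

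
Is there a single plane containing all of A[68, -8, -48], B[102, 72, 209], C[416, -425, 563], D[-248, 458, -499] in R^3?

No

A normal to the plane through A, B, C is n = AB × AC = (156049, 68662, -42018).
The plane has equation n·P = 12078900. For D: n·D = 13714026.
13714026 ≠ 12078900, so D is off the plane.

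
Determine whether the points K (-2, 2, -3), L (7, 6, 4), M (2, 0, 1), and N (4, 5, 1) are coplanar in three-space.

With K as base: KL = (9, 4, 7), KM = (4, -2, 4), KN = (6, 3, 4).
KM × KN = (-20, 8, 24).
KL · (KM × KN) = 20.
Since 20 ≠ 0, the four points are not coplanar.

No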